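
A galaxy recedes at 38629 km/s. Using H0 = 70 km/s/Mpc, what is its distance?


d = v / H0 = 38629 / 70 = 551.8429

551.8429 Mpc


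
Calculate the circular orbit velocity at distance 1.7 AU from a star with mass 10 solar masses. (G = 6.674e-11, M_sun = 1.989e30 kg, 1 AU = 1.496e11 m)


v = sqrt(GM/r) = sqrt(6.674e-11 * 1.989e+31 / 2.543e+11) = 72247.0694

72247.0694 m/s


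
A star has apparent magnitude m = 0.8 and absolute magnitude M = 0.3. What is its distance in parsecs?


d = 10^((m - M + 5)/5) = 10^((0.8 - 0.3 + 5)/5) = 12.5893

12.5893 pc


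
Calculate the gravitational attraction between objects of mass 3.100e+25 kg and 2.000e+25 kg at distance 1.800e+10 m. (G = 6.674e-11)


F = G*m1*m2/r^2 = 6.674e-11 * 3.100e+25 * 2.000e+25 / (1.800e+10)^2 = 6.674e-11 * 6.200e+50 / 3.240e+20 = 1.277e+20

1.277e+20 N


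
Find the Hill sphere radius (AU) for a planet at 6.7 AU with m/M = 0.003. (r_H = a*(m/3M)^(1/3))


r_H = a * (m/3M)^(1/3) = 6.7 * (0.003/3)^(1/3) = 0.67

0.67 AU


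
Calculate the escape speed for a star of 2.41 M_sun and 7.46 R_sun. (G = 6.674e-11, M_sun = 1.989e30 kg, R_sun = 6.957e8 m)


M = 2.41 * 1.989e30 kg = 4.79349e+30 kg; R = 7.46 * 6.957e8 m = 5.189922e+09 m. v_esc = sqrt(2GM/R) = sqrt(2 * 6.674e-11 * 4.79349e+30 / 5.189922e+09) = 351118.4061

351118.4061 m/s


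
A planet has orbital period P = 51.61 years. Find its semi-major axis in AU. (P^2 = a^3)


a = P^(2/3) = 51.61^(2/3) = 13.8619

13.8619 AU


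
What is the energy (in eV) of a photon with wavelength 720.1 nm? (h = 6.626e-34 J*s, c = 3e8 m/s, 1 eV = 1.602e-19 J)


E = hc/lambda = 6.626e-34 * 3e8 / 7.201e-07 = 2.760e-19 J = 1.7231 eV

1.7231 eV


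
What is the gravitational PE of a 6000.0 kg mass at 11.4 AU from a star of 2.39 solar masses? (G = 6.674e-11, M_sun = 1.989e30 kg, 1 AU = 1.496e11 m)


M = 2.39 * 1.989e30 kg = 4.75371e+30 kg; r = 11.4 AU * 1.496e11 m/AU = 1.70544e+12 m. U = -GM*m/r = -(6.674e-11 * 4.75371e+30 * 6000.0) / 1.70544e+12 = -1.116e+12

-1.116e+12 J


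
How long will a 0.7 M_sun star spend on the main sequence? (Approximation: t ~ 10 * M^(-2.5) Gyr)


t = 10 * M^(-2.5) = 10 * 0.7^(-2.5) = 24.3924

24.3924 Gyr


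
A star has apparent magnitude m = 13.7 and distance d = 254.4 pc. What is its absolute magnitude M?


M = m - 5*log10(d) + 5 = 13.7 - 5*log10(254.4) + 5 = 6.6724

6.6724


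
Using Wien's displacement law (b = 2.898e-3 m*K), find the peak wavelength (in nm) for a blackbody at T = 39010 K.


lam_max = b / T = 2.898e-3 / 39010 = 7.429e-08 m = 74.2886 nm

74.2886 nm


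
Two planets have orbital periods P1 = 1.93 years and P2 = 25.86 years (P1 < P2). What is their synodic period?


1/P_syn = |1/P1 - 1/P2| = |1/1.93 - 1/25.86| => P_syn = 2.0857

2.0857 years


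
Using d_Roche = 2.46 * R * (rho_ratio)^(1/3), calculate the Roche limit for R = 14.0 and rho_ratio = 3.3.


d_Roche = 2.46 * 14.0 * 3.3^(1/3) = 51.2745

51.2745


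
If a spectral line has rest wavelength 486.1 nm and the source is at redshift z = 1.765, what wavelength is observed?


lam_obs = lam_emit * (1 + z) = 486.1 * (1 + 1.765) = 1344.0665

1344.0665 nm


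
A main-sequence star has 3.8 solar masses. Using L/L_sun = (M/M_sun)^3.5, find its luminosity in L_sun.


L/L_sun = (M/M_sun)^3.5 = 3.8^3.5 = 106.9652

106.9652 L_sun


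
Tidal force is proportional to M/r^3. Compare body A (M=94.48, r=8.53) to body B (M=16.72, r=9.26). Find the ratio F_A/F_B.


Ratio = (M1/r1^3) / (M2/r2^3) = (94.48/8.53^3) / (16.72/9.26^3) = 7.2292

7.2292


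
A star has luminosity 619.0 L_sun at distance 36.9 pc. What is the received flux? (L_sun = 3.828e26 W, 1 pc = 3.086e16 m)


F = L / (4*pi*d^2) = 2.370e+29 / (4*pi*(1.139e+18)^2) = 1.454e-08

1.454e-08 W/m^2


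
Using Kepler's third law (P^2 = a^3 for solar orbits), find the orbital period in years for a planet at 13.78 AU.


P = a^(3/2) = 13.78^1.5 = 51.1533

51.1533 years


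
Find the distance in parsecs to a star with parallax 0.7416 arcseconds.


d = 1/p = 1/0.7416 = 1.3484

1.3484 pc


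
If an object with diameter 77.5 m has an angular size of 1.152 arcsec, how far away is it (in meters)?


D = size / theta_rad, theta_rad = 1.152 * pi/(180*3600) = 5.585e-06, D = 1.388e+07

1.388e+07 m


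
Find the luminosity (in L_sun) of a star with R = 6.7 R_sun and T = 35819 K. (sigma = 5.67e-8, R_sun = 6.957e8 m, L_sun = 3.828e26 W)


R = 6.7 * 6.957e8 m = 4.66119e+09 m. L = 4*pi*R^2*sigma*T^4 = 4*pi*(4.66119e+09)^2 * 5.67e-8 * 35819^4 = 2.548240202e+31 W. L/L_sun = 2.548240202e+31 / 3.828e26 = 66568.4483

66568.4483 L_sun


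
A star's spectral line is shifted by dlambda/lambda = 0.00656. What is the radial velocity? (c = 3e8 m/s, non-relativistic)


v = (dlambda/lambda) * c = 0.00656 * 3e8 = 1.968e+06

1.968e+06 m/s


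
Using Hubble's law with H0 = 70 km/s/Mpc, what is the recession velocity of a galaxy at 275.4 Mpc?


v = H0 * d = 70 * 275.4 = 19278.0

19278.0 km/s


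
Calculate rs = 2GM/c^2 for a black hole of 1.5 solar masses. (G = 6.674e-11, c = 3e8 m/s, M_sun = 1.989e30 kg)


M = 1.5 * 1.989e30 kg = 2.9835e+30 kg. rs = 2GM/c^2 = 2 * 6.674e-11 * 2.9835e+30 / (3e8)^2 = 4424.862

4424.862 m


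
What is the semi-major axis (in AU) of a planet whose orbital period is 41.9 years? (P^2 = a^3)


a = P^(2/3) = 41.9^(2/3) = 12.0636

12.0636 AU


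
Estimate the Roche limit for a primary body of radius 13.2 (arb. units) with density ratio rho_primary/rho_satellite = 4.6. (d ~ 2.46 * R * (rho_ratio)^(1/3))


d_Roche = 2.46 * 13.2 * 4.6^(1/3) = 54.0043

54.0043


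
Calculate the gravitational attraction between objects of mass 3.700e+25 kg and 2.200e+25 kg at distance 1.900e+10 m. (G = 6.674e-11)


F = G*m1*m2/r^2 = 6.674e-11 * 3.700e+25 * 2.200e+25 / (1.900e+10)^2 = 6.674e-11 * 8.140e+50 / 3.610e+20 = 1.505e+20

1.505e+20 N


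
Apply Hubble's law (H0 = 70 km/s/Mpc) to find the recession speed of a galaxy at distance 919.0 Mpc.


v = H0 * d = 70 * 919.0 = 64330.0

64330.0 km/s


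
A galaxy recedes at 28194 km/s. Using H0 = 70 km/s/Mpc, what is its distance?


d = v / H0 = 28194 / 70 = 402.7714

402.7714 Mpc


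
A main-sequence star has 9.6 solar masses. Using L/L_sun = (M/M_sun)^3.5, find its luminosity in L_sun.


L/L_sun = (M/M_sun)^3.5 = 9.6^3.5 = 2741.2542

2741.2542 L_sun


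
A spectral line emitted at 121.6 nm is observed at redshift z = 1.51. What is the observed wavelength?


lam_obs = lam_emit * (1 + z) = 121.6 * (1 + 1.51) = 305.216

305.216 nm


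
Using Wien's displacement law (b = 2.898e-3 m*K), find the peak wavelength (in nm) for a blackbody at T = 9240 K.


lam_max = b / T = 2.898e-3 / 9240 = 3.136e-07 m = 313.6364 nm

313.6364 nm


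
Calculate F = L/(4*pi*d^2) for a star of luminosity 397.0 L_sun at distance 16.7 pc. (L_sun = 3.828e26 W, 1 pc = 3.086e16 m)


F = L / (4*pi*d^2) = 1.520e+29 / (4*pi*(5.154e+17)^2) = 4.553e-08

4.553e-08 W/m^2


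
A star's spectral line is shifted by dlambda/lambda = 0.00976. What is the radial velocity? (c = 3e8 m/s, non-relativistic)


v = (dlambda/lambda) * c = 0.00976 * 3e8 = 2.928e+06

2.928e+06 m/s


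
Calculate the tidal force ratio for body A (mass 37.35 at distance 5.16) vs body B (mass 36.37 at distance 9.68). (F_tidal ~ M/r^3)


Ratio = (M1/r1^3) / (M2/r2^3) = (37.35/5.16^3) / (36.37/9.68^3) = 6.7799

6.7799


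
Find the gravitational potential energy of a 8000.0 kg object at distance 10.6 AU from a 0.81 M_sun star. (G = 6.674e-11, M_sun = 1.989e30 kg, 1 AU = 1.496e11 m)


M = 0.81 * 1.989e30 kg = 1.61109e+30 kg; r = 10.6 AU * 1.496e11 m/AU = 1.58576e+12 m. U = -GM*m/r = -(6.674e-11 * 1.61109e+30 * 8000.0) / 1.58576e+12 = -5.424e+11

-5.424e+11 J


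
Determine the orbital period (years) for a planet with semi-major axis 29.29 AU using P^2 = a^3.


P = a^(3/2) = 29.29^1.5 = 158.5182

158.5182 years


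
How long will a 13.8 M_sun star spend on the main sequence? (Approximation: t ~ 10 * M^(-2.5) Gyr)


t = 10 * M^(-2.5) = 10 * 13.8^(-2.5) = 0.0141

0.0141 Gyr


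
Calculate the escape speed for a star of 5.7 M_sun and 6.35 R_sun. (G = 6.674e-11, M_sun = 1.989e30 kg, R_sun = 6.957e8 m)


M = 5.7 * 1.989e30 kg = 1.13373e+31 kg; R = 6.35 * 6.957e8 m = 4.417695e+09 m. v_esc = sqrt(2GM/R) = sqrt(2 * 6.674e-11 * 1.13373e+31 / 4.417695e+09) = 585281.8467

585281.8467 m/s


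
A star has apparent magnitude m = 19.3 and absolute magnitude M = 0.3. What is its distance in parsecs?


d = 10^((m - M + 5)/5) = 10^((19.3 - 0.3 + 5)/5) = 63095.7344

63095.7344 pc


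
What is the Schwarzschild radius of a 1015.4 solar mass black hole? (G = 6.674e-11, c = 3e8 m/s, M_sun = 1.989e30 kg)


M = 1015.4 * 1.989e30 kg = 2.0196306e+33 kg. rs = 2GM/c^2 = 2 * 6.674e-11 * 2.0196306e+33 / (3e8)^2 = 2.995e+06

2.995e+06 m


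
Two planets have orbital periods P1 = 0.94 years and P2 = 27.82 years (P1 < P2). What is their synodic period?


1/P_syn = |1/P1 - 1/P2| = |1/0.94 - 1/27.82| => P_syn = 0.9729

0.9729 years


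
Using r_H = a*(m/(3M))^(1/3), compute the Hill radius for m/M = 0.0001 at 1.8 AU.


r_H = a * (m/3M)^(1/3) = 1.8 * (0.0001/3)^(1/3) = 0.0579

0.0579 AU


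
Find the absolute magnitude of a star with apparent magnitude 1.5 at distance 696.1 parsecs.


M = m - 5*log10(d) + 5 = 1.5 - 5*log10(696.1) + 5 = -7.7134

-7.7134


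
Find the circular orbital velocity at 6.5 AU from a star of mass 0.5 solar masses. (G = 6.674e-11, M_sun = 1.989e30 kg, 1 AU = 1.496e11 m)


v = sqrt(GM/r) = sqrt(6.674e-11 * 9.945e+29 / 9.724e+11) = 8261.7685

8261.7685 m/s


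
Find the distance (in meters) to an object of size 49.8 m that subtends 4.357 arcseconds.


D = size / theta_rad, theta_rad = 4.357 * pi/(180*3600) = 2.112e-05, D = 2.358e+06

2.358e+06 m


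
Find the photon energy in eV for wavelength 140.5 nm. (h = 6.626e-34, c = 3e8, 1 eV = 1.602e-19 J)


E = hc/lambda = 6.626e-34 * 3e8 / 1.405e-07 = 1.415e-18 J = 8.8315 eV

8.8315 eV


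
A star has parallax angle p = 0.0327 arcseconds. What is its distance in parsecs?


d = 1/p = 1/0.0327 = 30.581

30.581 pc


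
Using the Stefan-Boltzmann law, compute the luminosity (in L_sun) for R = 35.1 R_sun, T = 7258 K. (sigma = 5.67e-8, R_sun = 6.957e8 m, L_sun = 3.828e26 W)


R = 35.1 * 6.957e8 m = 2.441907e+10 m. L = 4*pi*R^2*sigma*T^4 = 4*pi*(2.441907e+10)^2 * 5.67e-8 * 7258^4 = 1.179014152e+30 W. L/L_sun = 1.179014152e+30 / 3.828e26 = 3079.9743

3079.9743 L_sun


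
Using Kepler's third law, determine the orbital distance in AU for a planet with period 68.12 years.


a = P^(2/3) = 68.12^(2/3) = 16.6795

16.6795 AU


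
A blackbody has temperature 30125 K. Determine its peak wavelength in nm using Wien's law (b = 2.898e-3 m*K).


lam_max = b / T = 2.898e-3 / 30125 = 9.620e-08 m = 96.1992 nm

96.1992 nm


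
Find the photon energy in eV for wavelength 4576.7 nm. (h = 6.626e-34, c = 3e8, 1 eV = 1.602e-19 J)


E = hc/lambda = 6.626e-34 * 3e8 / 4.577e-06 = 4.343e-20 J = 0.2711 eV

0.2711 eV


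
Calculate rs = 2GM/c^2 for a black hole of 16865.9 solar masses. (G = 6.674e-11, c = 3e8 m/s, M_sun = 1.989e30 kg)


M = 16865.9 * 1.989e30 kg = 3.35462751e+34 kg. rs = 2GM/c^2 = 2 * 6.674e-11 * 3.35462751e+34 / (3e8)^2 = 4.975e+07

4.975e+07 m


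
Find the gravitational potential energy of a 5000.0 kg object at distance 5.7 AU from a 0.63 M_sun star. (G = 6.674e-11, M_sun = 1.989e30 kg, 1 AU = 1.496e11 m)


M = 0.63 * 1.989e30 kg = 1.25307e+30 kg; r = 5.7 AU * 1.496e11 m/AU = 8.5272e+11 m. U = -GM*m/r = -(6.674e-11 * 1.25307e+30 * 5000.0) / 8.5272e+11 = -4.904e+11

-4.904e+11 J


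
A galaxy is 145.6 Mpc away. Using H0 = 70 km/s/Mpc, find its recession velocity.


v = H0 * d = 70 * 145.6 = 10192.0

10192.0 km/s


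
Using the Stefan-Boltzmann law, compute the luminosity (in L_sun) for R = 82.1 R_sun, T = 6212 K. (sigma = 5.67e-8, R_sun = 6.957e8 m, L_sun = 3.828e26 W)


R = 82.1 * 6.957e8 m = 5.711697e+10 m. L = 4*pi*R^2*sigma*T^4 = 4*pi*(5.711697e+10)^2 * 5.67e-8 * 6212^4 = 3.461378024e+30 W. L/L_sun = 3.461378024e+30 / 3.828e26 = 9042.2623

9042.2623 L_sun


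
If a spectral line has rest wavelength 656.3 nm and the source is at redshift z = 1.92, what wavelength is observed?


lam_obs = lam_emit * (1 + z) = 656.3 * (1 + 1.92) = 1916.396

1916.396 nm


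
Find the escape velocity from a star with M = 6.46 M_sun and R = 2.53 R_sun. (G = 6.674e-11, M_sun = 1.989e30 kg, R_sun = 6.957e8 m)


M = 6.46 * 1.989e30 kg = 1.284894e+31 kg; R = 2.53 * 6.957e8 m = 1.760121e+09 m. v_esc = sqrt(2GM/R) = sqrt(2 * 6.674e-11 * 1.284894e+31 / 1.760121e+09) = 987121.2184

987121.2184 m/s


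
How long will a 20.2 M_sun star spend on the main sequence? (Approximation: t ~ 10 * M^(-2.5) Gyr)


t = 10 * M^(-2.5) = 10 * 20.2^(-2.5) = 0.0055

0.0055 Gyr


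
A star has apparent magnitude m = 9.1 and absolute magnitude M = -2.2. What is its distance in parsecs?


d = 10^((m - M + 5)/5) = 10^((9.1 - -2.2 + 5)/5) = 1819.7009

1819.7009 pc


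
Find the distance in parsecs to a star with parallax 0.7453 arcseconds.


d = 1/p = 1/0.7453 = 1.3417

1.3417 pc


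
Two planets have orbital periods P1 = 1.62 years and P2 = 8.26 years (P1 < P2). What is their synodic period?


1/P_syn = |1/P1 - 1/P2| = |1/1.62 - 1/8.26| => P_syn = 2.0152

2.0152 years


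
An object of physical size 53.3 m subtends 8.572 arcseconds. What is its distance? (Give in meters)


D = size / theta_rad, theta_rad = 8.572 * pi/(180*3600) = 4.156e-05, D = 1.283e+06

1.283e+06 m


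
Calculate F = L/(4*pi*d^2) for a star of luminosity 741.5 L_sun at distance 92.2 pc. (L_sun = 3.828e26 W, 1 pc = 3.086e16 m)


F = L / (4*pi*d^2) = 2.838e+29 / (4*pi*(2.845e+18)^2) = 2.790e-09

2.790e-09 W/m^2


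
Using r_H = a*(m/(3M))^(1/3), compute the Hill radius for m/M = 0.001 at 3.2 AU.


r_H = a * (m/3M)^(1/3) = 3.2 * (0.001/3)^(1/3) = 0.2219

0.2219 AU


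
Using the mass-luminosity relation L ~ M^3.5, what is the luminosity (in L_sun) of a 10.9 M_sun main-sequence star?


L/L_sun = (M/M_sun)^3.5 = 10.9^3.5 = 4275.5574

4275.5574 L_sun


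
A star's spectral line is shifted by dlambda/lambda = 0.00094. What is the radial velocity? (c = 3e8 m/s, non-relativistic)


v = (dlambda/lambda) * c = 0.00094 * 3e8 = 282000.0

282000.0 m/s


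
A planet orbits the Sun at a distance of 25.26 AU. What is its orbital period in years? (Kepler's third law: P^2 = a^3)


P = a^(3/2) = 25.26^1.5 = 126.9551

126.9551 years


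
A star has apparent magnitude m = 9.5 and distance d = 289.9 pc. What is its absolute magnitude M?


M = m - 5*log10(d) + 5 = 9.5 - 5*log10(289.9) + 5 = 2.1888

2.1888


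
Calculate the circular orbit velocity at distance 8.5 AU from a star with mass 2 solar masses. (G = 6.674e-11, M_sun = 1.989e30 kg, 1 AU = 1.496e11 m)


v = sqrt(GM/r) = sqrt(6.674e-11 * 3.978e+30 / 1.272e+12) = 14449.4139

14449.4139 m/s


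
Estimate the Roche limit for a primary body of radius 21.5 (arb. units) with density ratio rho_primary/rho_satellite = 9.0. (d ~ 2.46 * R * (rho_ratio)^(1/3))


d_Roche = 2.46 * 21.5 * 9.0^(1/3) = 110.0156

110.0156


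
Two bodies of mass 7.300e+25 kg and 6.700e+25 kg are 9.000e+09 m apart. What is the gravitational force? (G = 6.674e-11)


F = G*m1*m2/r^2 = 6.674e-11 * 7.300e+25 * 6.700e+25 / (9.000e+09)^2 = 6.674e-11 * 4.891e+51 / 8.100e+19 = 4.030e+21

4.030e+21 N


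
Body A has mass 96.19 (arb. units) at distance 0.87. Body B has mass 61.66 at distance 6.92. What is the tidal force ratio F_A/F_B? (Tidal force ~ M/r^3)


Ratio = (M1/r1^3) / (M2/r2^3) = (96.19/0.87^3) / (61.66/6.92^3) = 785.0312

785.0312


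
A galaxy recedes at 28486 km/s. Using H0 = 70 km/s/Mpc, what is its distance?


d = v / H0 = 28486 / 70 = 406.9429

406.9429 Mpc


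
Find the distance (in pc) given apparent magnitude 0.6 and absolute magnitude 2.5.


d = 10^((m - M + 5)/5) = 10^((0.6 - 2.5 + 5)/5) = 4.1687

4.1687 pc


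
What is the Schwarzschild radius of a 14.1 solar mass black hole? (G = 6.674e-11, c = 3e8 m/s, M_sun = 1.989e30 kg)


M = 14.1 * 1.989e30 kg = 2.80449e+31 kg. rs = 2GM/c^2 = 2 * 6.674e-11 * 2.80449e+31 / (3e8)^2 = 41593.7028

41593.7028 m


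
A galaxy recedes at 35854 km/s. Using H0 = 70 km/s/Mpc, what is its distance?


d = v / H0 = 35854 / 70 = 512.2

512.2 Mpc


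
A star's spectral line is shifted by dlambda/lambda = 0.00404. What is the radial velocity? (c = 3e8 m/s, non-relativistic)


v = (dlambda/lambda) * c = 0.00404 * 3e8 = 1.212e+06

1.212e+06 m/s


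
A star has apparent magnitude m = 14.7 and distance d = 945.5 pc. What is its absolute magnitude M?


M = m - 5*log10(d) + 5 = 14.7 - 5*log10(945.5) + 5 = 4.8217

4.8217


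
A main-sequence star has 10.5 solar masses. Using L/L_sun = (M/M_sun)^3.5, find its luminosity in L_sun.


L/L_sun = (M/M_sun)^3.5 = 10.5^3.5 = 3751.1337

3751.1337 L_sun


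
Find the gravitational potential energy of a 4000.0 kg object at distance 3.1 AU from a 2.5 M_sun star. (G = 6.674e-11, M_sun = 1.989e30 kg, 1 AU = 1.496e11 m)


M = 2.5 * 1.989e30 kg = 4.9725e+30 kg; r = 3.1 AU * 1.496e11 m/AU = 4.6376e+11 m. U = -GM*m/r = -(6.674e-11 * 4.9725e+30 * 4000.0) / 4.6376e+11 = -2.862e+12

-2.862e+12 J


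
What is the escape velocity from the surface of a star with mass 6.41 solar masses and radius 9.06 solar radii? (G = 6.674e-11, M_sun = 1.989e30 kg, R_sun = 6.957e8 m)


M = 6.41 * 1.989e30 kg = 1.274949e+31 kg; R = 9.06 * 6.957e8 m = 6.303042e+09 m. v_esc = sqrt(2GM/R) = sqrt(2 * 6.674e-11 * 1.274949e+31 / 6.303042e+09) = 519612.2783

519612.2783 m/s


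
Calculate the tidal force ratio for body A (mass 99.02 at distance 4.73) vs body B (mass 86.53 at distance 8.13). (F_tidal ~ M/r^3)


Ratio = (M1/r1^3) / (M2/r2^3) = (99.02/4.73^3) / (86.53/8.13^3) = 5.8109

5.8109


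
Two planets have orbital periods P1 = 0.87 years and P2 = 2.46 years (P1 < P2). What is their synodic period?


1/P_syn = |1/P1 - 1/P2| = |1/0.87 - 1/2.46| => P_syn = 1.346

1.346 years


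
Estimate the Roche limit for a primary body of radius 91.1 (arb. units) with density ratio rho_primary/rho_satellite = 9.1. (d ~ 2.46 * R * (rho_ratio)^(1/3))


d_Roche = 2.46 * 91.1 * 9.1^(1/3) = 467.8794

467.8794


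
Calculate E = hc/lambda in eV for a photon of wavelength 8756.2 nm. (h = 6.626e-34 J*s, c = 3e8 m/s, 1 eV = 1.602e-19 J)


E = hc/lambda = 6.626e-34 * 3e8 / 8.756e-06 = 2.270e-20 J = 0.1417 eV

0.1417 eV


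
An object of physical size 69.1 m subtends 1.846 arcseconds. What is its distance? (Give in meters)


D = size / theta_rad, theta_rad = 1.846 * pi/(180*3600) = 8.950e-06, D = 7.721e+06

7.721e+06 m


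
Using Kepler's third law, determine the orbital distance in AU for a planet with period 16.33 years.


a = P^(2/3) = 16.33^(2/3) = 6.4366

6.4366 AU


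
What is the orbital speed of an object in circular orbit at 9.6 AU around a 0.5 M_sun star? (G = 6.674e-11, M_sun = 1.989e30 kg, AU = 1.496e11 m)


v = sqrt(GM/r) = sqrt(6.674e-11 * 9.945e+29 / 1.436e+12) = 6798.2023

6798.2023 m/s


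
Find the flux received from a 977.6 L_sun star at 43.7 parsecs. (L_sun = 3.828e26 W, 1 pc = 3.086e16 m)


F = L / (4*pi*d^2) = 3.742e+29 / (4*pi*(1.349e+18)^2) = 1.637e-08

1.637e-08 W/m^2


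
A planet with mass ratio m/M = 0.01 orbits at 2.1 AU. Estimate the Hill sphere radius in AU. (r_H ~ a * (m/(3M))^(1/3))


r_H = a * (m/3M)^(1/3) = 2.1 * (0.01/3)^(1/3) = 0.3137

0.3137 AU


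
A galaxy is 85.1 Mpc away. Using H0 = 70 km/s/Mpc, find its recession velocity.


v = H0 * d = 70 * 85.1 = 5957.0

5957.0 km/s


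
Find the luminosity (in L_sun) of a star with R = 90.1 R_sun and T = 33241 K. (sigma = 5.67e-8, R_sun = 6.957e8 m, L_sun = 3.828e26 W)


R = 90.1 * 6.957e8 m = 6.268257e+10 m. L = 4*pi*R^2*sigma*T^4 = 4*pi*(6.268257e+10)^2 * 5.67e-8 * 33241^4 = 3.418084799e+33 W. L/L_sun = 3.418084799e+33 / 3.828e26 = 8.929e+06

8.929e+06 L_sun


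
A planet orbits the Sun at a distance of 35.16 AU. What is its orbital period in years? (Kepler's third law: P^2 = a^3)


P = a^(3/2) = 35.16^1.5 = 208.4843

208.4843 years


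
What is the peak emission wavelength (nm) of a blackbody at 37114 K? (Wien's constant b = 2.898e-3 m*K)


lam_max = b / T = 2.898e-3 / 37114 = 7.808e-08 m = 78.0837 nm

78.0837 nm


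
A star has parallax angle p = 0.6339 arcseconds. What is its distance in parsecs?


d = 1/p = 1/0.6339 = 1.5775

1.5775 pc


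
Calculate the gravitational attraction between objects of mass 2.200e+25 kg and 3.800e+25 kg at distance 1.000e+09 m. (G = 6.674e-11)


F = G*m1*m2/r^2 = 6.674e-11 * 2.200e+25 * 3.800e+25 / (1.000e+09)^2 = 6.674e-11 * 8.360e+50 / 1.000e+18 = 5.579e+22

5.579e+22 N


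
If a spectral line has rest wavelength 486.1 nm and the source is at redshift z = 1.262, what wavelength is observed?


lam_obs = lam_emit * (1 + z) = 486.1 * (1 + 1.262) = 1099.5582

1099.5582 nm


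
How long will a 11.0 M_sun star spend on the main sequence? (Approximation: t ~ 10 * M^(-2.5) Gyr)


t = 10 * M^(-2.5) = 10 * 11.0^(-2.5) = 0.0249

0.0249 Gyr


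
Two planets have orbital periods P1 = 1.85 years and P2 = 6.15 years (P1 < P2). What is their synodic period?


1/P_syn = |1/P1 - 1/P2| = |1/1.85 - 1/6.15| => P_syn = 2.6459

2.6459 years


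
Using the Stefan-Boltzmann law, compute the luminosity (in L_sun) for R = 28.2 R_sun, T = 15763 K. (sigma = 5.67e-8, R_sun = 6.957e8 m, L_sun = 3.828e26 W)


R = 28.2 * 6.957e8 m = 1.961874e+10 m. L = 4*pi*R^2*sigma*T^4 = 4*pi*(1.961874e+10)^2 * 5.67e-8 * 15763^4 = 1.69313134e+31 W. L/L_sun = 1.69313134e+31 / 3.828e26 = 44230.1813

44230.1813 L_sun


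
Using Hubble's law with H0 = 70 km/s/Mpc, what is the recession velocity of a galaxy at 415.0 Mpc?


v = H0 * d = 70 * 415.0 = 29050.0

29050.0 km/s


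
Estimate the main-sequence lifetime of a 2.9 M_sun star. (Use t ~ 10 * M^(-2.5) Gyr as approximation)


t = 10 * M^(-2.5) = 10 * 2.9^(-2.5) = 0.6982

0.6982 Gyr


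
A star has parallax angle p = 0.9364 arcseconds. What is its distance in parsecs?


d = 1/p = 1/0.9364 = 1.0679

1.0679 pc


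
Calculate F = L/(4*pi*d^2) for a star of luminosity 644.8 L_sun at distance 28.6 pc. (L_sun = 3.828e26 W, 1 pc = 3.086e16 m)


F = L / (4*pi*d^2) = 2.468e+29 / (4*pi*(8.826e+17)^2) = 2.522e-08

2.522e-08 W/m^2


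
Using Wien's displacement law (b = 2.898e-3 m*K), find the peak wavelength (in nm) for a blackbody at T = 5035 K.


lam_max = b / T = 2.898e-3 / 5035 = 5.756e-07 m = 575.571 nm

575.571 nm


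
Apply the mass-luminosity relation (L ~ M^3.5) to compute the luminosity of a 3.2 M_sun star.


L/L_sun = (M/M_sun)^3.5 = 3.2^3.5 = 58.6172

58.6172 L_sun


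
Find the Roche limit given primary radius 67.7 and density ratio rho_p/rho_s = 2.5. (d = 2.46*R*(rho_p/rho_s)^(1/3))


d_Roche = 2.46 * 67.7 * 2.5^(1/3) = 226.0323

226.0323


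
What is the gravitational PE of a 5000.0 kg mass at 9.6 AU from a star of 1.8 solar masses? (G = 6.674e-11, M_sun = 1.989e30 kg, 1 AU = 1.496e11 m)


M = 1.8 * 1.989e30 kg = 3.5802e+30 kg; r = 9.6 AU * 1.496e11 m/AU = 1.43616e+12 m. U = -GM*m/r = -(6.674e-11 * 3.5802e+30 * 5000.0) / 1.43616e+12 = -8.319e+11

-8.319e+11 J


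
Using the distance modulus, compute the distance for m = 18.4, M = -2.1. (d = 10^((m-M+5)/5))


d = 10^((m - M + 5)/5) = 10^((18.4 - -2.1 + 5)/5) = 125892.5412

125892.5412 pc


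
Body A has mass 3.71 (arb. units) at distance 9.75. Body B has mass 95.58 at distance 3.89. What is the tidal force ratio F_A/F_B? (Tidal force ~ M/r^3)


Ratio = (M1/r1^3) / (M2/r2^3) = (3.71/9.75^3) / (95.58/3.89^3) = 0.0025

0.0025


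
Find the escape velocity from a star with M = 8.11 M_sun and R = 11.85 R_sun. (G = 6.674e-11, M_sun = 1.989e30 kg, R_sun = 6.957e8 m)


M = 8.11 * 1.989e30 kg = 1.613079e+31 kg; R = 11.85 * 6.957e8 m = 8.244045e+09 m. v_esc = sqrt(2GM/R) = sqrt(2 * 6.674e-11 * 1.613079e+31 / 8.244045e+09) = 511052.7632

511052.7632 m/s


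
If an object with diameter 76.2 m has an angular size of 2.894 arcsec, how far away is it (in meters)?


D = size / theta_rad, theta_rad = 2.894 * pi/(180*3600) = 1.403e-05, D = 5.431e+06

5.431e+06 m


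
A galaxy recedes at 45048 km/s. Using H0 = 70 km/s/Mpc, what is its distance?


d = v / H0 = 45048 / 70 = 643.5429

643.5429 Mpc


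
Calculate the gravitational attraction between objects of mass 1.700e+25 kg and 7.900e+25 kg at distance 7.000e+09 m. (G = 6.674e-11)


F = G*m1*m2/r^2 = 6.674e-11 * 1.700e+25 * 7.900e+25 / (7.000e+09)^2 = 6.674e-11 * 1.343e+51 / 4.900e+19 = 1.829e+21

1.829e+21 N


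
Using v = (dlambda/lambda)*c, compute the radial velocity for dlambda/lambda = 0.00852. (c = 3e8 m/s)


v = (dlambda/lambda) * c = 0.00852 * 3e8 = 2.556e+06

2.556e+06 m/s


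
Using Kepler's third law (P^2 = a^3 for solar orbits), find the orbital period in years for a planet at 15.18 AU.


P = a^(3/2) = 15.18^1.5 = 59.1436

59.1436 years


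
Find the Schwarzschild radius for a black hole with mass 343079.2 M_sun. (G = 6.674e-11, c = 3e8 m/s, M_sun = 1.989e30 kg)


M = 343079.2 * 1.989e30 kg = 6.823845288e+35 kg. rs = 2GM/c^2 = 2 * 6.674e-11 * 6.823845288e+35 / (3e8)^2 = 1.012e+09

1.012e+09 m


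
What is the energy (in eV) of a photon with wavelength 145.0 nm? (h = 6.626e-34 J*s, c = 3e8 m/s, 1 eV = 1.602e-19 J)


E = hc/lambda = 6.626e-34 * 3e8 / 1.450e-07 = 1.371e-18 J = 8.5574 eV

8.5574 eV


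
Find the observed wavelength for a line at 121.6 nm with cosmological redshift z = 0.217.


lam_obs = lam_emit * (1 + z) = 121.6 * (1 + 0.217) = 147.9872

147.9872 nm


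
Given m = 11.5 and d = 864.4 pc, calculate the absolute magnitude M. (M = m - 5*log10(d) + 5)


M = m - 5*log10(d) + 5 = 11.5 - 5*log10(864.4) + 5 = 1.8164

1.8164


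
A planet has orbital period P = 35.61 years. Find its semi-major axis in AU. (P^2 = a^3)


a = P^(2/3) = 35.61^(2/3) = 10.8238

10.8238 AU


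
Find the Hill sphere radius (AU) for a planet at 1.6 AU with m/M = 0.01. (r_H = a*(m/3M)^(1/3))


r_H = a * (m/3M)^(1/3) = 1.6 * (0.01/3)^(1/3) = 0.239

0.239 AU


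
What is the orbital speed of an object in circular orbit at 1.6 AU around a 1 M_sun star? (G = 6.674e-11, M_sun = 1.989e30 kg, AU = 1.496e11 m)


v = sqrt(GM/r) = sqrt(6.674e-11 * 1.989e+30 / 2.394e+11) = 23549.6634

23549.6634 m/s


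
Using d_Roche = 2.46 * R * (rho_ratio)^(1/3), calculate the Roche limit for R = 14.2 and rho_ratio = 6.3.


d_Roche = 2.46 * 14.2 * 6.3^(1/3) = 64.5164

64.5164


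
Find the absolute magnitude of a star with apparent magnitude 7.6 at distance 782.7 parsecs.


M = m - 5*log10(d) + 5 = 7.6 - 5*log10(782.7) + 5 = -1.868

-1.868


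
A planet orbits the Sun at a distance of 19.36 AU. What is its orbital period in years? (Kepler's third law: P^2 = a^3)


P = a^(3/2) = 19.36^1.5 = 85.184

85.184 years


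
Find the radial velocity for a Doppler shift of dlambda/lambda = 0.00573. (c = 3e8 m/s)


v = (dlambda/lambda) * c = 0.00573 * 3e8 = 1.719e+06

1.719e+06 m/s


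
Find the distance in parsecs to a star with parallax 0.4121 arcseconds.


d = 1/p = 1/0.4121 = 2.4266

2.4266 pc


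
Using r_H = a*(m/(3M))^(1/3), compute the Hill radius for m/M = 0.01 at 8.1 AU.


r_H = a * (m/3M)^(1/3) = 8.1 * (0.01/3)^(1/3) = 1.21

1.21 AU


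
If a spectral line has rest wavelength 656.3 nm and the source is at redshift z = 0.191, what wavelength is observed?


lam_obs = lam_emit * (1 + z) = 656.3 * (1 + 0.191) = 781.6533

781.6533 nm


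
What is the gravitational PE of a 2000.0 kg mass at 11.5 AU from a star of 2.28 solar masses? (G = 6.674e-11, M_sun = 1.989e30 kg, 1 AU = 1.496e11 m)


M = 2.28 * 1.989e30 kg = 4.53492e+30 kg; r = 11.5 AU * 1.496e11 m/AU = 1.7204e+12 m. U = -GM*m/r = -(6.674e-11 * 4.53492e+30 * 2000.0) / 1.7204e+12 = -3.518e+11

-3.518e+11 J


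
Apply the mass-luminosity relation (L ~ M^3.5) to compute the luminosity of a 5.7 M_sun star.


L/L_sun = (M/M_sun)^3.5 = 5.7^3.5 = 442.1422

442.1422 L_sun


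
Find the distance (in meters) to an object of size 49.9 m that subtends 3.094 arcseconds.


D = size / theta_rad, theta_rad = 3.094 * pi/(180*3600) = 1.500e-05, D = 3.327e+06

3.327e+06 m


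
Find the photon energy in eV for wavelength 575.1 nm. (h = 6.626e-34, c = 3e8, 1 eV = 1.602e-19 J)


E = hc/lambda = 6.626e-34 * 3e8 / 5.751e-07 = 3.456e-19 J = 2.1576 eV

2.1576 eV


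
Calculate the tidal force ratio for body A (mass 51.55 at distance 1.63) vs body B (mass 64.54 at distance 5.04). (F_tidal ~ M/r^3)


Ratio = (M1/r1^3) / (M2/r2^3) = (51.55/1.63^3) / (64.54/5.04^3) = 23.6118

23.6118


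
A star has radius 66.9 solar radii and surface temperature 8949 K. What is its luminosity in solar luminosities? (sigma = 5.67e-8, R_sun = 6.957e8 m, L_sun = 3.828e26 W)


R = 66.9 * 6.957e8 m = 4.654233e+10 m. L = 4*pi*R^2*sigma*T^4 = 4*pi*(4.654233e+10)^2 * 5.67e-8 * 8949^4 = 9.898905938e+30 W. L/L_sun = 9.898905938e+30 / 3.828e26 = 25859.2109

25859.2109 L_sun


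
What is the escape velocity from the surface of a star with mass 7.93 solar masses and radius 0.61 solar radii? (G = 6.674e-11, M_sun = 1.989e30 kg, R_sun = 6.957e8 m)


M = 7.93 * 1.989e30 kg = 1.577277e+31 kg; R = 0.61 * 6.957e8 m = 4.24377e+08 m. v_esc = sqrt(2GM/R) = sqrt(2 * 6.674e-11 * 1.577277e+31 / 4.24377e+08) = 2.227e+06

2.227e+06 m/s


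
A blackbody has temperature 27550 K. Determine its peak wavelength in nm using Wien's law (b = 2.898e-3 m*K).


lam_max = b / T = 2.898e-3 / 27550 = 1.052e-07 m = 105.1906 nm

105.1906 nm


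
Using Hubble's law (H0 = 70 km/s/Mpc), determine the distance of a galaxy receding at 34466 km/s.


d = v / H0 = 34466 / 70 = 492.3714

492.3714 Mpc


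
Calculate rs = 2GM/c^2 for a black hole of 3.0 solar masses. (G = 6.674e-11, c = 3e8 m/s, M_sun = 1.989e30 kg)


M = 3.0 * 1.989e30 kg = 5.967e+30 kg. rs = 2GM/c^2 = 2 * 6.674e-11 * 5.967e+30 / (3e8)^2 = 8849.724

8849.724 m


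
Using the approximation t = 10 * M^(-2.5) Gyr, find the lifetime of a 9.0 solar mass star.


t = 10 * M^(-2.5) = 10 * 9.0^(-2.5) = 0.0412

0.0412 Gyr


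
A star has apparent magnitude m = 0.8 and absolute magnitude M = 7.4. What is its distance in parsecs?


d = 10^((m - M + 5)/5) = 10^((0.8 - 7.4 + 5)/5) = 0.4786

0.4786 pc


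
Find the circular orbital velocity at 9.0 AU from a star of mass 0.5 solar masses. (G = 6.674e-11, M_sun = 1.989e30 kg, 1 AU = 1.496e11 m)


v = sqrt(GM/r) = sqrt(6.674e-11 * 9.945e+29 / 1.346e+12) = 7021.1531

7021.1531 m/s


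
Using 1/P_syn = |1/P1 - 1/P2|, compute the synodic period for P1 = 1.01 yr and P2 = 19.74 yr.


1/P_syn = |1/P1 - 1/P2| = |1/1.01 - 1/19.74| => P_syn = 1.0645

1.0645 years


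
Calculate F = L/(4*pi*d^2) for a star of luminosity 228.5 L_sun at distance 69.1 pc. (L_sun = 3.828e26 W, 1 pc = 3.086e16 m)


F = L / (4*pi*d^2) = 8.747e+28 / (4*pi*(2.132e+18)^2) = 1.531e-09

1.531e-09 W/m^2


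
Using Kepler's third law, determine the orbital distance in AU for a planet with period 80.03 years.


a = P^(2/3) = 80.03^(2/3) = 18.571

18.571 AU


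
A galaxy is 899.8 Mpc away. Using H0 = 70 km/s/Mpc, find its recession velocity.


v = H0 * d = 70 * 899.8 = 62986.0

62986.0 km/s


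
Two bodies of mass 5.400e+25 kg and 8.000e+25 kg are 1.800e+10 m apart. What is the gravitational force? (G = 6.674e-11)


F = G*m1*m2/r^2 = 6.674e-11 * 5.400e+25 * 8.000e+25 / (1.800e+10)^2 = 6.674e-11 * 4.320e+51 / 3.240e+20 = 8.899e+20

8.899e+20 N


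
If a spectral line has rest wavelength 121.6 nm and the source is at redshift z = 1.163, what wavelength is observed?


lam_obs = lam_emit * (1 + z) = 121.6 * (1 + 1.163) = 263.0208

263.0208 nm


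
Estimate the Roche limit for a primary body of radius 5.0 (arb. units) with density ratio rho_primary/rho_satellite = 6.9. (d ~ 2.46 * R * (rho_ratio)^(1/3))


d_Roche = 2.46 * 5.0 * 6.9^(1/3) = 23.4165

23.4165


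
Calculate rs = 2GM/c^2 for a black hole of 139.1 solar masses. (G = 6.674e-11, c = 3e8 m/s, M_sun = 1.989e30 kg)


M = 139.1 * 1.989e30 kg = 2.766699e+32 kg. rs = 2GM/c^2 = 2 * 6.674e-11 * 2.766699e+32 / (3e8)^2 = 410332.2028

410332.2028 m


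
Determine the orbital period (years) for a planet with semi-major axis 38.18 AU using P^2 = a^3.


P = a^(3/2) = 38.18^1.5 = 235.9141

235.9141 years


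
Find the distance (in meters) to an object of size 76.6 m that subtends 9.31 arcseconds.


D = size / theta_rad, theta_rad = 9.31 * pi/(180*3600) = 4.514e-05, D = 1.697e+06

1.697e+06 m


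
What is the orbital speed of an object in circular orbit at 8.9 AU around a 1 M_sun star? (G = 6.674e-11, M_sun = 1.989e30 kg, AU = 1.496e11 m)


v = sqrt(GM/r) = sqrt(6.674e-11 * 1.989e+30 / 1.331e+12) = 9985.0373

9985.0373 m/s


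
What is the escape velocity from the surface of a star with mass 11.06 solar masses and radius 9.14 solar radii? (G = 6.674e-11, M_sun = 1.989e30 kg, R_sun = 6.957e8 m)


M = 11.06 * 1.989e30 kg = 2.199834e+31 kg; R = 9.14 * 6.957e8 m = 6.358698e+09 m. v_esc = sqrt(2GM/R) = sqrt(2 * 6.674e-11 * 2.199834e+31 / 6.358698e+09) = 679546.1472

679546.1472 m/s


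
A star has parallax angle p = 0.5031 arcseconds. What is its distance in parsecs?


d = 1/p = 1/0.5031 = 1.9877

1.9877 pc


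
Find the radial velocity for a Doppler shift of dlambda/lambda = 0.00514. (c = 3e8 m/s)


v = (dlambda/lambda) * c = 0.00514 * 3e8 = 1.542e+06

1.542e+06 m/s


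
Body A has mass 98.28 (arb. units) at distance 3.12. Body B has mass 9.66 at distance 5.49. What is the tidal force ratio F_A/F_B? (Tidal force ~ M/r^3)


Ratio = (M1/r1^3) / (M2/r2^3) = (98.28/3.12^3) / (9.66/5.49^3) = 55.4295

55.4295


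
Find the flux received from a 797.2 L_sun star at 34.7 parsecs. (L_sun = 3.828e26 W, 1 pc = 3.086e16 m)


F = L / (4*pi*d^2) = 3.052e+29 / (4*pi*(1.071e+18)^2) = 2.118e-08

2.118e-08 W/m^2


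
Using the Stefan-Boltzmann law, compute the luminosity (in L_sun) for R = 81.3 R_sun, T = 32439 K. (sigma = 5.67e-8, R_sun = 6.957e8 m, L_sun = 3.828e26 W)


R = 81.3 * 6.957e8 m = 5.656041e+10 m. L = 4*pi*R^2*sigma*T^4 = 4*pi*(5.656041e+10)^2 * 5.67e-8 * 32439^4 = 2.523991289e+33 W. L/L_sun = 2.523991289e+33 / 3.828e26 = 6.593e+06

6.593e+06 L_sun


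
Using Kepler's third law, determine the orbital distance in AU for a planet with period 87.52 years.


a = P^(2/3) = 87.52^(2/3) = 19.7123

19.7123 AU


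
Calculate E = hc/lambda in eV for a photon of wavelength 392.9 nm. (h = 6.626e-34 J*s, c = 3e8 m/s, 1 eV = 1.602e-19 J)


E = hc/lambda = 6.626e-34 * 3e8 / 3.929e-07 = 5.059e-19 J = 3.1581 eV

3.1581 eV


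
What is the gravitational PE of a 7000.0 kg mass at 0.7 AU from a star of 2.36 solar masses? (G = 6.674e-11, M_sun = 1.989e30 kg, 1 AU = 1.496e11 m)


M = 2.36 * 1.989e30 kg = 4.69404e+30 kg; r = 0.7 AU * 1.496e11 m/AU = 1.0472e+11 m. U = -GM*m/r = -(6.674e-11 * 4.69404e+30 * 7000.0) / 1.0472e+11 = -2.094e+13

-2.094e+13 J


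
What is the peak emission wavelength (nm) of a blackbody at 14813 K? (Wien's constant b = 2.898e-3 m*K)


lam_max = b / T = 2.898e-3 / 14813 = 1.956e-07 m = 195.639 nm

195.639 nm


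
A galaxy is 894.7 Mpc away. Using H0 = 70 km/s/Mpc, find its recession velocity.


v = H0 * d = 70 * 894.7 = 62629.0

62629.0 km/s


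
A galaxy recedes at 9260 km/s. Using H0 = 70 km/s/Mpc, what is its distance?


d = v / H0 = 9260 / 70 = 132.2857

132.2857 Mpc


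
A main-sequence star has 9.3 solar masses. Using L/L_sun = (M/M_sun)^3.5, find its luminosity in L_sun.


L/L_sun = (M/M_sun)^3.5 = 9.3^3.5 = 2452.9592

2452.9592 L_sun


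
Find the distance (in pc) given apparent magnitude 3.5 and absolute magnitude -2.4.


d = 10^((m - M + 5)/5) = 10^((3.5 - -2.4 + 5)/5) = 151.3561

151.3561 pc


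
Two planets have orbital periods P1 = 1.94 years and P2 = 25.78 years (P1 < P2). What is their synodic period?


1/P_syn = |1/P1 - 1/P2| = |1/1.94 - 1/25.78| => P_syn = 2.0979

2.0979 years


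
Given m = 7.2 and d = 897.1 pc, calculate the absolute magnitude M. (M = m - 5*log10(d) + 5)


M = m - 5*log10(d) + 5 = 7.2 - 5*log10(897.1) + 5 = -2.5642

-2.5642


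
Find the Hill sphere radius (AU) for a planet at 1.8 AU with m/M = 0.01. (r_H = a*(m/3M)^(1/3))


r_H = a * (m/3M)^(1/3) = 1.8 * (0.01/3)^(1/3) = 0.2689

0.2689 AU


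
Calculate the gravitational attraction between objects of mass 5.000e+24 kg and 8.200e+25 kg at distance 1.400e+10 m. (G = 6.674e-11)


F = G*m1*m2/r^2 = 6.674e-11 * 5.000e+24 * 8.200e+25 / (1.400e+10)^2 = 6.674e-11 * 4.100e+50 / 1.960e+20 = 1.396e+20

1.396e+20 N


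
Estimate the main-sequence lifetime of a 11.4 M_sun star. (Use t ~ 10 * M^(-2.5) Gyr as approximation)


t = 10 * M^(-2.5) = 10 * 11.4^(-2.5) = 0.0228

0.0228 Gyr


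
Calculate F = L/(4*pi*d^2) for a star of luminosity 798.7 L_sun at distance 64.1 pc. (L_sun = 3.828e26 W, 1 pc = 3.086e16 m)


F = L / (4*pi*d^2) = 3.057e+29 / (4*pi*(1.978e+18)^2) = 6.218e-09

6.218e-09 W/m^2


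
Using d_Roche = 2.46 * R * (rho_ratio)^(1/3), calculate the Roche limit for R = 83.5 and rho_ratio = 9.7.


d_Roche = 2.46 * 83.5 * 9.7^(1/3) = 438.072

438.072


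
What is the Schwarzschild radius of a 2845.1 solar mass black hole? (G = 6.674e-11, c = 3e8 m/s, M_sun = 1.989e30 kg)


M = 2845.1 * 1.989e30 kg = 5.6589039e+33 kg. rs = 2GM/c^2 = 2 * 6.674e-11 * 5.6589039e+33 / (3e8)^2 = 8.393e+06

8.393e+06 m


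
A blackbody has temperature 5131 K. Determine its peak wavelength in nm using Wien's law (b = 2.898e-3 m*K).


lam_max = b / T = 2.898e-3 / 5131 = 5.648e-07 m = 564.8022 nm

564.8022 nm


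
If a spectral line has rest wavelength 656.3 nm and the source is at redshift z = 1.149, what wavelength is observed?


lam_obs = lam_emit * (1 + z) = 656.3 * (1 + 1.149) = 1410.3887

1410.3887 nm


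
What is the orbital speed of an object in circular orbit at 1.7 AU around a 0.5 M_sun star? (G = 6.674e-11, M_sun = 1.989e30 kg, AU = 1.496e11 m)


v = sqrt(GM/r) = sqrt(6.674e-11 * 9.945e+29 / 2.543e+11) = 16154.9358

16154.9358 m/s


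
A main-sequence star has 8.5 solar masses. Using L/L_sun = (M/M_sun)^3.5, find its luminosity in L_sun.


L/L_sun = (M/M_sun)^3.5 = 8.5^3.5 = 1790.4667

1790.4667 L_sun


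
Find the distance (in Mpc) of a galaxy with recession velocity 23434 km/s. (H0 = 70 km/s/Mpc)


d = v / H0 = 23434 / 70 = 334.7714

334.7714 Mpc


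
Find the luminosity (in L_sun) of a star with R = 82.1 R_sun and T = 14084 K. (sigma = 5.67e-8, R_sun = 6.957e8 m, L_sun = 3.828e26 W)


R = 82.1 * 6.957e8 m = 5.711697e+10 m. L = 4*pi*R^2*sigma*T^4 = 4*pi*(5.711697e+10)^2 * 5.67e-8 * 14084^4 = 9.14591813e+31 W. L/L_sun = 9.14591813e+31 / 3.828e26 = 238921.5812

238921.5812 L_sun


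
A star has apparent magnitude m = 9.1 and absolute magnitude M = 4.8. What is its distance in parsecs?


d = 10^((m - M + 5)/5) = 10^((9.1 - 4.8 + 5)/5) = 72.4436

72.4436 pc


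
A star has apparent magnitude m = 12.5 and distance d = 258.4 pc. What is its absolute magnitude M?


M = m - 5*log10(d) + 5 = 12.5 - 5*log10(258.4) + 5 = 5.4385

5.4385


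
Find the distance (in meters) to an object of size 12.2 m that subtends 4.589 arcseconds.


D = size / theta_rad, theta_rad = 4.589 * pi/(180*3600) = 2.225e-05, D = 548361.4374

548361.4374 m


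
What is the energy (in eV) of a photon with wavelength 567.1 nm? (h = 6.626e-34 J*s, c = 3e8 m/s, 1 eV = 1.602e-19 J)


E = hc/lambda = 6.626e-34 * 3e8 / 5.671e-07 = 3.505e-19 J = 2.188 eV

2.188 eV
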